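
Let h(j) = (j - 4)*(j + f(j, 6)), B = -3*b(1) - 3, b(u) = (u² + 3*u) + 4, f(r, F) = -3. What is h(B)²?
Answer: 864900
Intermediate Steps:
b(u) = 4 + u² + 3*u
B = -27 (B = -3*(4 + 1² + 3*1) - 3 = -3*(4 + 1 + 3) - 3 = -3*8 - 3 = -24 - 3 = -27)
h(j) = (-4 + j)*(-3 + j) (h(j) = (j - 4)*(j - 3) = (-4 + j)*(-3 + j))
h(B)² = (12 + (-27)² - 7*(-27))² = (12 + 729 + 189)² = 930² = 864900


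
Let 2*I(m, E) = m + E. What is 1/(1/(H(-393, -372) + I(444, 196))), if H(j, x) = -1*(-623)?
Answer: 943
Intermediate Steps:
H(j, x) = 623
I(m, E) = E/2 + m/2 (I(m, E) = (m + E)/2 = (E + m)/2 = E/2 + m/2)
1/(1/(H(-393, -372) + I(444, 196))) = 1/(1/(623 + ((1/2)*196 + (1/2)*444))) = 1/(1/(623 + (98 + 222))) = 1/(1/(623 + 320)) = 1/(1/943) = 943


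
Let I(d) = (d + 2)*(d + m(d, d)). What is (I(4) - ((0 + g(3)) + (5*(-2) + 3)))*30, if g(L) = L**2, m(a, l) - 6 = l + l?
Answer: 3180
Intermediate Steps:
m(a, l) = 6 + 2*l (m(a, l) = 6 + (l + l) = 6 + 2*l)
I(d) = (2 + d)*(6 + 3*d) (I(d) = (d + 2)*(d + (6 + 2*d)) = (2 + d)*(6 + 3*d))
(I(4) - ((0 + g(3)) + (5*(-2) + 3)))*30 = ((12 + 3*4**2 + 12*4) - ((0 + 3**2) + (5*(-2) + 3)))*30 = ((12 + 3*16 + 48) - ((0 + 9) + (-10 + 3)))*30 = ((12 + 48 + 48) - (9 - 7))*30 = (108 - 1*2)*30 = (108 - 2)*30 = 106*30 = 3180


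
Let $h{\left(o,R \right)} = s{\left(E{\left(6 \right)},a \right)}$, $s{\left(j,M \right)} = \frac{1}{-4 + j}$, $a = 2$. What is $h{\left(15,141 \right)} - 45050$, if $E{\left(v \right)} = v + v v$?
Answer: $- \frac{1711899}{38} \approx -45050.0$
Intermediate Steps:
$E{\left(v \right)} = v + v^{2}$
$h{\left(o,R \right)} = \frac{1}{38}$ ($h{\left(o,R \right)} = \frac{1}{-4 + 6 \left(1 + 6\right)} = \frac{1}{-4 + 6 \cdot 7} = \frac{1}{-4 + 42} = \frac{1}{38}$)
$h{\left(15,141 \right)} - 45050 = \frac{1}{38} - 45050 = - \frac{1711899}{38}$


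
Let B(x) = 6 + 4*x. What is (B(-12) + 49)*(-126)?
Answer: -882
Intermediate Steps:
(B(-12) + 49)*(-126) = ((6 + 4*(-12)) + 49)*(-126) = ((6 - 48) + 49)*(-126) = (-42 + 49)*(-126) = 7*(-126) = -882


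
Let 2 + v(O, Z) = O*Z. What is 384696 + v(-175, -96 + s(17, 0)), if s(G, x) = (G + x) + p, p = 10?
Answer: 396769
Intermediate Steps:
s(G, x) = 10 + G + x (s(G, x) = (G + x) + 10 = 10 + G + x)
v(O, Z) = -2 + O*Z
384696 + v(-175, -96 + s(17, 0)) = 384696 + (-2 - 175*(-96 + (10 + 17 + 0))) = 384696 + (-2 - 175*(-96 + 27)) = 384696 + (-2 - 175*(-69)) = 384696 + (-2 + 12075) = 384696 + 12073 = 396769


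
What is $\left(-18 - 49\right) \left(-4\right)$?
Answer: $268$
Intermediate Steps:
$\left(-18 - 49\right) \left(-4\right) = \left(-67\right) \left(-4\right) = 268$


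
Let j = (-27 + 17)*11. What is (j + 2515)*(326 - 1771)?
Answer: -3475225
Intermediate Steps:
j = -110 (j = -10*11 = -110)
(j + 2515)*(326 - 1771) = (-110 + 2515)*(326 - 1771) = 2405*(-1445) = -3475225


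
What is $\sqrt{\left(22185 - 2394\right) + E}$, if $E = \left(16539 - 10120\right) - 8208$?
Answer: $\sqrt{18002} \approx 134.17$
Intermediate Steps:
$E = -1789$ ($E = 6419 - 8208 = -1789$)
$\sqrt{\left(22185 - 2394\right) + E} = \sqrt{\left(22185 - 2394\right) - 1789} = \sqrt{19791 - 1789} = \sqrt{18002}$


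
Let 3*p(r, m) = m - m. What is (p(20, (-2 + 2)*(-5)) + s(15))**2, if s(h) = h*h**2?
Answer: 11390625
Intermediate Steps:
s(h) = h**3
p(r, m) = 0 (p(r, m) = (m - m)/3 = (1/3)*0 = 0)
(p(20, (-2 + 2)*(-5)) + s(15))**2 = (0 + 15**3)**2 = (0 + 3375)**2 = 3375**2 = 11390625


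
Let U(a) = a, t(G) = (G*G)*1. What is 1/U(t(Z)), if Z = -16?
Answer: 1/256 ≈ 0.0039063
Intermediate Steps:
t(G) = G**2 (t(G) = G**2*1 = G**2)
1/U(t(Z)) = 1/((-16)**2) = 1/256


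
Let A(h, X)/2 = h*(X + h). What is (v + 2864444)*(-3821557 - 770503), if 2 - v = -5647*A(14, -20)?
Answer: -8797238945000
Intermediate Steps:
A(h, X) = 2*h*(X + h) (A(h, X) = 2*(h*(X + h)) = 2*h*(X + h))
v = -948694 (v = 2 - (-5647)*2*14*(-20 + 14) = 2 - (-5647)*2*14*(-6) = 2 - (-5647)*(-168) = 2 - 1*948696 = 2 - 948696 = -948694)
(v + 2864444)*(-3821557 - 770503) = (-948694 + 2864444)*(-3821557 - 770503) = 1915750*(-4592060) = -8797238945000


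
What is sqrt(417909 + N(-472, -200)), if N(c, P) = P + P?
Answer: sqrt(417509) ≈ 646.15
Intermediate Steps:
N(c, P) = 2*P
sqrt(417909 + N(-472, -200)) = sqrt(417909 + 2*(-200)) = sqrt(417909 - 400) = sqrt(417509)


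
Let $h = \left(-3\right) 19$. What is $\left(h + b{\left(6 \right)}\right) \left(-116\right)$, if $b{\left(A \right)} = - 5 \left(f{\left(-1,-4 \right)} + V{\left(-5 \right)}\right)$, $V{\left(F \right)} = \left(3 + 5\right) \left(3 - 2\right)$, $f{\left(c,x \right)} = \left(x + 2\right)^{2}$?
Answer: $13572$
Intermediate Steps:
$h = -57$
$f{\left(c,x \right)} = \left(2 + x\right)^{2}$
$V{\left(F \right)} = 8$ ($V{\left(F \right)} = 8 \cdot 1 = 8$)
$b{\left(A \right)} = -60$ ($b{\left(A \right)} = - 5 \left(\left(2 - 4\right)^{2} + 8\right) = - 5 \left(\left(-2\right)^{2} + 8\right) = - 5 \left(4 + 8\right) = \left(-5\right) 12 = -60$)
$\left(h + b{\left(6 \right)}\right) \left(-116\right) = \left(-57 - 60\right) \left(-116\right) = \left(-117\right) \left(-116\right) = 13572$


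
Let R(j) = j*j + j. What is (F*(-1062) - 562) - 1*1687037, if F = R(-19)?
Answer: -2050803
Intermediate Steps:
R(j) = j + j**2 (R(j) = j**2 + j = j + j**2)
F = 342 (F = -19*(1 - 19) = -19*(-18) = 342)
(F*(-1062) - 562) - 1*1687037 = (342*(-1062) - 562) - 1*1687037 = (-363204 - 562) - 1687037 = -363766 - 1687037 = -2050803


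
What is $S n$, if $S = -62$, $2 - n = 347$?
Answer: $21390$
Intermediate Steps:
$n = -345$ ($n = 2 - 347 = -345$)
$S n = \left(-62\right) \left(-345\right) = 21390$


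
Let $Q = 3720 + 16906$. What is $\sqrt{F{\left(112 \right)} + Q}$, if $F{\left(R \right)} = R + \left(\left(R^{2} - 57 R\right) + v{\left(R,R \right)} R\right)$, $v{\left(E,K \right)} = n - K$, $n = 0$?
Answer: $\sqrt{14354} \approx 119.81$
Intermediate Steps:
$Q = 20626$
$v{\left(E,K \right)} = - K$ ($v{\left(E,K \right)} = 0 - K = - K$)
$F{\left(R \right)} = - 56 R$ ($F{\left(R \right)} = R + \left(\left(R^{2} - 57 R\right) + - R R\right) = R + \left(\left(R^{2} - 57 R\right) - R^{2}\right) = R - 57 R = - 56 R$)
$\sqrt{F{\left(112 \right)} + Q} = \sqrt{\left(-56\right) 112 + 20626} = \sqrt{-6272 + 20626} = \sqrt{14354}$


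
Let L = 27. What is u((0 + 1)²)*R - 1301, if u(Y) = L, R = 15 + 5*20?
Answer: 1804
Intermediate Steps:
R = 115 (R = 15 + 100 = 115)
u(Y) = 27
u((0 + 1)²)*R - 1301 = 27*115 - 1301 = 3105 - 1301 = 1804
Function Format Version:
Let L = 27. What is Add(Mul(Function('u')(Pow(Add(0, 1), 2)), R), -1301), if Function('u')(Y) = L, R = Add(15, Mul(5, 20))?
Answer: 1804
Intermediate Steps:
R = 115 (R = Add(15, 100) = 115)
Function('u')(Y) = 27
Add(Mul(Function('u')(Pow(Add(0, 1), 2)), R), -1301) = Add(Mul(27, 115), -1301) = Add(3105, -1301) = 1804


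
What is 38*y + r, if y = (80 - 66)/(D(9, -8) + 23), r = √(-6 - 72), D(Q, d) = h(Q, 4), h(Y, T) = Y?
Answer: 133/8 + I*√78 ≈ 16.625 + 8.8318*I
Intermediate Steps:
D(Q, d) = Q
r = I*√78 (r = √(-78) = I*√78 ≈ 8.8318*I)
y = 7/16 (y = (80 - 66)/(9 + 23) = 14/32 = 14*(1/32) = 7/16 ≈ 0.43750)
38*y + r = 38*(7/16) + I*√78 = 133/8 + I*√78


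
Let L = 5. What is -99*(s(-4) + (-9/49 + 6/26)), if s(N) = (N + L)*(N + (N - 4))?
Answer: 753786/637 ≈ 1183.3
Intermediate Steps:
s(N) = (-4 + 2*N)*(5 + N) (s(N) = (N + 5)*(N + (N - 4)) = (5 + N)*(N + (-4 + N)) = (5 + N)*(-4 + 2*N) = (-4 + 2*N)*(5 + N))
-99*(s(-4) + (-9/49 + 6/26)) = -99*((-20 + 2*(-4)² + 6*(-4)) + (-9/49 + 6/26)) = -99*((-20 + 2*16 - 24) + (-9*1/49 + 6*(1/26))) = -99*((-20 + 32 - 24) + (-9/49 + 3/13)) = -99*(-12 + 30/637) = -99*(-7614/637) = 753786/637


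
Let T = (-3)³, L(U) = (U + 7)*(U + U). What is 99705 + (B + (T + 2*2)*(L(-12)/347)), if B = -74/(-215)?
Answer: 7437923803/74605 ≈ 99697.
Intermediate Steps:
B = 74/215 (B = -74*(-1/215) = 74/215 ≈ 0.34419)
L(U) = 2*U*(7 + U) (L(U) = (7 + U)*(2*U) = 2*U*(7 + U))
T = -27
99705 + (B + (T + 2*2)*(L(-12)/347)) = 99705 + (74/215 + (-27 + 2*2)*((2*(-12)*(7 - 12))/347)) = 99705 + (74/215 + (-27 + 4)*((2*(-12)*(-5))*(1/347))) = 99705 + (74/215 - 2760/347) = 99705 - 567722/74605 = 7437923803/74605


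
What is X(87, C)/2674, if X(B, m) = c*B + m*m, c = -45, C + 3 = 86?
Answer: 1487/1337 ≈ 1.1122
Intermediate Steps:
C = 83 (C = -3 + 86 = 83)
X(B, m) = m² - 45*B (X(B, m) = -45*B + m*m = -45*B + m² = m² - 45*B)
X(87, C)/2674 = (83² - 45*87)/2674 = (6889 - 3915)*(1/2674) = 2974*(1/2674) = 1487/1337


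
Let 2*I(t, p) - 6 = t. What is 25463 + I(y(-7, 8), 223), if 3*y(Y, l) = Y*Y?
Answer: 152845/6 ≈ 25474.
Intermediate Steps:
y(Y, l) = Y**2/3 (y(Y, l) = (Y*Y)/3 = Y**2/3)
I(t, p) = 3 + t/2
25463 + I(y(-7, 8), 223) = 25463 + (3 + ((1/3)*(-7)**2)/2) = 25463 + (3 + ((1/3)*49)/2) = 25463 + (3 + (1/2)*(49/3)) = 25463 + (3 + 49/6) = 25463 + 67/6 = 152845/6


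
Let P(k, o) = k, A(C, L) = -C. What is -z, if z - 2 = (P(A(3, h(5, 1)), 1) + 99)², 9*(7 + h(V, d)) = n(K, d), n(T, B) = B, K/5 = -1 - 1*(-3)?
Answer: -9218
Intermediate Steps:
K = 10 (K = 5*(-1 - 1*(-3)) = 5*(-1 + 3) = 5*2 = 10)
h(V, d) = -7 + d/9
z = 9218 (z = 2 + (-1*3 + 99)² = 2 + (-3 + 99)² = 2 + 96² = 2 + 9216 = 9218)
-z = -1*9218 = -9218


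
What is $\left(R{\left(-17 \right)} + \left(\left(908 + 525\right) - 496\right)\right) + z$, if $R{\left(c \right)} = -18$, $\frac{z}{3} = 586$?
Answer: $2677$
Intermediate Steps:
$z = 1758$ ($z = 3 \cdot 586 = 1758$)
$\left(R{\left(-17 \right)} + \left(\left(908 + 525\right) - 496\right)\right) + z = \left(-18 + \left(\left(908 + 525\right) - 496\right)\right) + 1758 = \left(-18 + \left(1433 - 496\right)\right) + 1758 = \left(-18 + 937\right) + 1758 = 919 + 1758 = 2677$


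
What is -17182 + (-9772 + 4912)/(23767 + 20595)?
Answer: -381116372/22181 ≈ -17182.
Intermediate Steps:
-17182 + (-9772 + 4912)/(23767 + 20595) = -17182 - 4860/44362 = -17182 - 4860*1/44362 = -17182 - 2430/22181 = -381116372/22181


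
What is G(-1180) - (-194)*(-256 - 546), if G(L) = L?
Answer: -156768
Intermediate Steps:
G(-1180) - (-194)*(-256 - 546) = -1180 - (-194)*(-256 - 546) = -1180 - (-194)*(-802) = -1180 - 1*155588 = -1180 - 155588 = -156768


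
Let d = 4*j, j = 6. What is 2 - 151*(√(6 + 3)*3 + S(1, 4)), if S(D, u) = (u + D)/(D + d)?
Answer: -6936/5 ≈ -1387.2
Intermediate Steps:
d = 24 (d = 4*6 = 24)
S(D, u) = (D + u)/(24 + D) (S(D, u) = (u + D)/(D + 24) = (D + u)/(24 + D))
2 - 151*(√(6 + 3)*3 + S(1, 4)) = 2 - 151*(√(6 + 3)*3 + (1 + 4)/(24 + 1)) = 2 - 151*(√9*3 + 5/25) = 2 - 151*(3*3 + (1/25)*5) = 2 - 151*(9 + ⅕) = 2 - 151*46/5 = 2 - 6946/5 = -6936/5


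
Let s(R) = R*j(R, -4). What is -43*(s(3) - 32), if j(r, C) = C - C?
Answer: 1376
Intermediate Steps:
j(r, C) = 0
s(R) = 0 (s(R) = R*0 = 0)
-43*(s(3) - 32) = -43*(0 - 32) = -43*(-32) = 1376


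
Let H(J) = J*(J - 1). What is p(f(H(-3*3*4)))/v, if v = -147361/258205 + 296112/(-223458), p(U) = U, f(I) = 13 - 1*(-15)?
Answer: -269257206820/18231098883 ≈ -14.769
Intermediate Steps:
H(J) = J*(-1 + J)
f(I) = 28 (f(I) = 13 + 15 = 28)
v = -18231098883/9616328815 (v = -147361*1/258205 + 296112*(-1/223458) = -147361/258205 - 49352/37243 = -18231098883/9616328815 ≈ -1.8958)
p(f(H(-3*3*4)))/v = 28/(-18231098883/9616328815) = 28*(-9616328815/18231098883) = -269257206820/18231098883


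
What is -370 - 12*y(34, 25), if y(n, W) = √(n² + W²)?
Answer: -370 - 12*√1781 ≈ -876.42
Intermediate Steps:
y(n, W) = √(W² + n²)
-370 - 12*y(34, 25) = -370 - 12*√(25² + 34²) = -370 - 12*√(625 + 1156) = -370 - 12*√1781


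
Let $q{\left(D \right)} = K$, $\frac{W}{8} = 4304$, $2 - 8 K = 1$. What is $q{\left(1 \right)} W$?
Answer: $4304$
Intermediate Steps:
$K = \frac{1}{8}$ ($K = \frac{1}{4} - \frac{1}{8} = \frac{1}{8} \approx 0.125$)
$W = 34432$ ($W = 8 \cdot 4304 = 34432$)
$q{\left(D \right)} = \frac{1}{8}$
$q{\left(1 \right)} W = \frac{1}{8} \cdot 34432 = 4304$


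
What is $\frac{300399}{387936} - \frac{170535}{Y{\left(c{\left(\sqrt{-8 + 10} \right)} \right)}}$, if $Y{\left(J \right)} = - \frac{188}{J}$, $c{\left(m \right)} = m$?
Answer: $\frac{100133}{129312} + \frac{170535 \sqrt{2}}{188} \approx 1283.6$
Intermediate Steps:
$\frac{300399}{387936} - \frac{170535}{Y{\left(c{\left(\sqrt{-8 + 10} \right)} \right)}} = \frac{300399}{387936} - \frac{170535}{\left(-188\right) \frac{1}{\sqrt{-8 + 10}}} = 300399 \cdot \frac{1}{387936} - \frac{170535}{\left(-188\right) \frac{1}{\sqrt{2}}} = \frac{100133}{129312} - \frac{170535}{\left(-188\right) \frac{\sqrt{2}}{2}} = \frac{100133}{129312} - \frac{170535}{\left(-94\right) \sqrt{2}} = \frac{100133}{129312} - 170535 \left(- \frac{\sqrt{2}}{188}\right) = \frac{100133}{129312} + \frac{170535 \sqrt{2}}{188}$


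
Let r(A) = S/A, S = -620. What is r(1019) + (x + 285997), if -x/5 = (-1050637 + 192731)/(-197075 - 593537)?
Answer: 115201969748303/402816814 ≈ 2.8599e+5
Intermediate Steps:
x = -2144765/395306 (x = -5*(-1050637 + 192731)/(-197075 - 593537) = -(-4289530)/(-790612) = -(-4289530)*(-1)/790612 = -5*428953/395306 = -2144765/395306 ≈ -5.4256)
r(A) = -620/A
r(1019) + (x + 285997) = -620/1019 + (-2144765/395306 + 285997) = -620*1/1019 + 113054185317/395306 = -620/1019 + 113054185317/395306 = 115201969748303/402816814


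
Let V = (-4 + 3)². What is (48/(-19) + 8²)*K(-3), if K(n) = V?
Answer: 1168/19 ≈ 61.474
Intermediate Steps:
V = 1 (V = (-1)² = 1)
K(n) = 1
(48/(-19) + 8²)*K(-3) = (48/(-19) + 8²)*1 = (48*(-1/19) + 64)*1 = (-48/19 + 64)*1 = (1168/19)*1 = 1168/19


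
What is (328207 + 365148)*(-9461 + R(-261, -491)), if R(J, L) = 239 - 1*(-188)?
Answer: -6263769070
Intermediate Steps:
R(J, L) = 427 (R(J, L) = 239 + 188 = 427)
(328207 + 365148)*(-9461 + R(-261, -491)) = (328207 + 365148)*(-9461 + 427) = 693355*(-9034) = -6263769070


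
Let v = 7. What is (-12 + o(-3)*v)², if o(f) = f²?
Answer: 2601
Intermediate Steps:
(-12 + o(-3)*v)² = (-12 + (-3)²*7)² = (-12 + 9*7)² = (-12 + 63)² = 51² = 2601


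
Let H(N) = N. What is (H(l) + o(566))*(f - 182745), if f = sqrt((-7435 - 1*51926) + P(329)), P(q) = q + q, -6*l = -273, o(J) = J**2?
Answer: -117103544235/2 + 640803*I*sqrt(58703)/2 ≈ -5.8552e+10 + 7.7629e+7*I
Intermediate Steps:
l = 91/2 (l = -1/6*(-273) = 91/2 ≈ 45.500)
P(q) = 2*q
f = I*sqrt(58703) (f = sqrt((-7435 - 1*51926) + 2*329) = sqrt((-7435 - 51926) + 658) = sqrt(-59361 + 658) = sqrt(-58703) = I*sqrt(58703) ≈ 242.29*I)
(H(l) + o(566))*(f - 182745) = (91/2 + 566**2)*(I*sqrt(58703) - 182745) = (91/2 + 320356)*(-182745 + I*sqrt(58703)) = 640803*(-182745 + I*sqrt(58703))/2 = -117103544235/2 + 640803*I*sqrt(58703)/2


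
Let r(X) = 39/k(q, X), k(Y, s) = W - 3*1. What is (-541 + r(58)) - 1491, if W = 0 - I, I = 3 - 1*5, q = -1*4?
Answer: -2071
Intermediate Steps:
q = -4
I = -2 (I = 3 - 5 = -2)
W = 2 (W = 0 - 1*(-2) = 0 + 2 = 2)
k(Y, s) = -1 (k(Y, s) = 2 - 3*1 = 2 - 3 = -1)
r(X) = -39 (r(X) = 39/(-1) = 39*(-1) = -39)
(-541 + r(58)) - 1491 = (-541 - 39) - 1491 = -580 - 1491 = -2071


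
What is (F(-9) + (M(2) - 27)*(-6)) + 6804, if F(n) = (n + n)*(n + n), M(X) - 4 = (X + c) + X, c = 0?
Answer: 7242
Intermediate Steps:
M(X) = 4 + 2*X (M(X) = 4 + ((X + 0) + X) = 4 + (X + X) = 4 + 2*X)
F(n) = 4*n² (F(n) = (2*n)*(2*n) = 4*n²)
(F(-9) + (M(2) - 27)*(-6)) + 6804 = (4*(-9)² + ((4 + 2*2) - 27)*(-6)) + 6804 = (4*81 + ((4 + 4) - 27)*(-6)) + 6804 = (324 + (8 - 27)*(-6)) + 6804 = (324 - 19*(-6)) + 6804 = (324 + 114) + 6804 = 438 + 6804 = 7242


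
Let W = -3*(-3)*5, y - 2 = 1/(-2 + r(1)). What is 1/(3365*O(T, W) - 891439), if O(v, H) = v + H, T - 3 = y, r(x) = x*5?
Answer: -3/2166202 ≈ -1.3849e-6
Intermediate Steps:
r(x) = 5*x
y = 7/3 (y = 2 + 1/(-2 + 5*1) = 2 + 1/(-2 + 5) = 2 + 1/3 = 2 + ⅓ = 7/3 ≈ 2.3333)
T = 16/3 (T = 3 + 7/3 = 16/3 ≈ 5.3333)
W = 45 (W = 9*5 = 45)
O(v, H) = H + v
1/(3365*O(T, W) - 891439) = 1/(3365*(45 + 16/3) - 891439) = 1/(3365*(151/3) - 891439) = 1/(508115/3 - 891439) = 1/(-2166202/3) = -3/2166202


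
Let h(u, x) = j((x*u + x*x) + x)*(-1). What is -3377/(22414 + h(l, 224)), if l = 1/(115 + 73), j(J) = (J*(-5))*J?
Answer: -7459793/28057443256206 ≈ -2.6588e-7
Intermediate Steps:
j(J) = -5*J² (j(J) = (-5*J)*J = -5*J²)
l = 1/188 ≈ 0.0053191
h(u, x) = 5*(x + x² + u*x)² (h(u, x) = -5*((x*u + x*x) + x)²*(-1) = -5*((u*x + x²) + x)²*(-1) = -5*((x² + u*x) + x)²*(-1) = -5*(x + x² + u*x)²*(-1) = 5*(x + x² + u*x)²)
-3377/(22414 + h(l, 224)) = -3377/(22414 + 5*224²*(1 + 1/188 + 224)²) = -3377/(22414 + 5*50176*(42301/188)²) = -3377/(22414 + 5*50176*(1789374601/35344)) = -3377/(22414 + 28057393743680/2209) = -3377/28057443256206/2209 = -3377*2209/28057443256206 = -7459793/28057443256206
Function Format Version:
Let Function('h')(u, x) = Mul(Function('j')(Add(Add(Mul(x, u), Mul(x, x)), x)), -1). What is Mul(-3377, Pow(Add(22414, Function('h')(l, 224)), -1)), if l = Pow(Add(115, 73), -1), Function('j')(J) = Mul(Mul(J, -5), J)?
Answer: Rational(-7459793, 28057443256206) ≈ -2.6588e-7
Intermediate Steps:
Function('j')(J) = Mul(-5, Pow(J, 2)) (Function('j')(J) = Mul(Mul(-5, J), J) = Mul(-5, Pow(J, 2)))
l = Rational(1, 188) (l = Pow(188, -1) = Rational(1, 188) ≈ 0.0053191)
Function('h')(u, x) = Mul(5, Pow(Add(x, Pow(x, 2), Mul(u, x)), 2)) (Function('h')(u, x) = Mul(Mul(-5, Pow(Add(Add(Mul(x, u), Mul(x, x)), x), 2)), -1) = Mul(Mul(-5, Pow(Add(Add(Mul(u, x), Pow(x, 2)), x), 2)), -1) = Mul(Mul(-5, Pow(Add(Add(Pow(x, 2), Mul(u, x)), x), 2)), -1) = Mul(Mul(-5, Pow(Add(x, Pow(x, 2), Mul(u, x)), 2)), -1) = Mul(5, Pow(Add(x, Pow(x, 2), Mul(u, x)), 2)))
Mul(-3377, Pow(Add(22414, Function('h')(l, 224)), -1)) = Mul(-3377, Pow(Add(22414, Mul(5, Pow(224, 2), Pow(Add(1, Rational(1, 188), 224), 2))), -1)) = Mul(-3377, Pow(Add(22414, Mul(5, 50176, Pow(Rational(42301, 188), 2))), -1)) = Mul(-3377, Pow(Add(22414, Mul(5, 50176, Rational(1789374601, 35344))), -1)) = Mul(-3377, Pow(Add(22414, Rational(28057393743680, 2209)), -1)) = Mul(-3377, Pow(Rational(28057443256206, 2209), -1)) = Mul(-3377, Rational(2209, 28057443256206)) = Rational(-7459793, 28057443256206)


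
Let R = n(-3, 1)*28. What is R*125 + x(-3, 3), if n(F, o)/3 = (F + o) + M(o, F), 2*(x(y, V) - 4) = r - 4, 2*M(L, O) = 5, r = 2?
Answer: 5253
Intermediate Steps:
M(L, O) = 5/2 (M(L, O) = (½)*5 = 5/2)
x(y, V) = 3 (x(y, V) = 4 + (2 - 4)/2 = 4 + (½)*(-2) = 4 - 1 = 3)
n(F, o) = 15/2 + 3*F + 3*o (n(F, o) = 3*((F + o) + 5/2) = 3*(5/2 + F + o) = 15/2 + 3*F + 3*o)
R = 42 (R = (15/2 + 3*(-3) + 3*1)*28 = (15/2 - 9 + 3)*28 = (3/2)*28 = 42)
R*125 + x(-3, 3) = 42*125 + 3 = 5250 + 3 = 5253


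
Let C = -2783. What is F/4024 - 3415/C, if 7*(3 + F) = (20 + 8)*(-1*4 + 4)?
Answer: 13733611/11198792 ≈ 1.2263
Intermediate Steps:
F = -3 (F = -3 + ((20 + 8)*(-1*4 + 4))/7 = -3 + (28*(-4 + 4))/7 = -3 + (28*0)/7 = -3 + (1/7)*0 = -3 + 0 = -3)
F/4024 - 3415/C = -3/4024 - 3415/(-2783) = -3*1/4024 - 3415*(-1/2783) = -3/4024 + 3415/2783 = 13733611/11198792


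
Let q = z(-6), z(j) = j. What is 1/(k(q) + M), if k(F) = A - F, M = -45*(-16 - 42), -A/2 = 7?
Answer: 1/2602 ≈ 0.00038432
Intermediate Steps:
A = -14 (A = -2*7 = -14)
q = -6
M = 2610 (M = -45*(-58) = 2610)
k(F) = -14 - F
1/(k(q) + M) = 1/((-14 - 1*(-6)) + 2610) = 1/((-14 + 6) + 2610) = 1/(-8 + 2610) = 1/2602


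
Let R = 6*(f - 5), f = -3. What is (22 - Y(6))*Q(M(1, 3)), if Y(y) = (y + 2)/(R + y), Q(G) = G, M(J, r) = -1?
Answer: -466/21 ≈ -22.190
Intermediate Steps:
R = -48 (R = 6*(-3 - 5) = 6*(-8) = -48)
Y(y) = (2 + y)/(-48 + y) (Y(y) = (y + 2)/(-48 + y) = (2 + y)/(-48 + y))
(22 - Y(6))*Q(M(1, 3)) = (22 - (2 + 6)/(-48 + 6))*(-1) = (22 - 8/(-42))*(-1) = (22 - (-1)*8/42)*(-1) = (22 - 1*(-4/21))*(-1) = (22 + 4/21)*(-1) = (466/21)*(-1) = -466/21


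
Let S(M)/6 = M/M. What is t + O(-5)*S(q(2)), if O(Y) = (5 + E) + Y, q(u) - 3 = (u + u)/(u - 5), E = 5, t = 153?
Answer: 183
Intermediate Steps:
q(u) = 3 + 2*u/(-5 + u) (q(u) = 3 + (u + u)/(u - 5) = 3 + (2*u)/(-5 + u) = 3 + 2*u/(-5 + u))
O(Y) = 10 + Y (O(Y) = (5 + 5) + Y = 10 + Y)
S(M) = 6 (S(M) = 6*(M/M) = 6*1 = 6)
t + O(-5)*S(q(2)) = 153 + (10 - 5)*6 = 153 + 5*6 = 153 + 30 = 183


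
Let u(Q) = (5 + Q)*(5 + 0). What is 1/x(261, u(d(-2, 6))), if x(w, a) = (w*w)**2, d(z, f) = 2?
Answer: 1/4640470641 ≈ 2.1550e-10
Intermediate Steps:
u(Q) = 25 + 5*Q (u(Q) = (5 + Q)*5 = 25 + 5*Q)
x(w, a) = w**4 (x(w, a) = (w**2)**2 = w**4)
1/x(261, u(d(-2, 6))) = 1/(261**4) = 1/4640470641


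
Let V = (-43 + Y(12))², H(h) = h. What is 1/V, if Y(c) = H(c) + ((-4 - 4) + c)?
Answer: 1/729 ≈ 0.0013717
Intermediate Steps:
Y(c) = -8 + 2*c (Y(c) = c + ((-4 - 4) + c) = c + (-8 + c) = -8 + 2*c)
V = 729 (V = (-43 + (-8 + 2*12))² = (-43 + (-8 + 24))² = (-43 + 16)² = (-27)² = 729)
1/V = 1/729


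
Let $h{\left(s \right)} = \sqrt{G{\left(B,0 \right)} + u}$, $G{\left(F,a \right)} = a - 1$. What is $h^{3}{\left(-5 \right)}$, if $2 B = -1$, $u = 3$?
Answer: $2 \sqrt{2} \approx 2.8284$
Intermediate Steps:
$B = - \frac{1}{2}$ ($B = \frac{1}{2} \left(-1\right) = - \frac{1}{2} \approx -0.5$)
$G{\left(F,a \right)} = -1 + a$
$h{\left(s \right)} = \sqrt{2}$ ($h{\left(s \right)} = \sqrt{\left(-1 + 0\right) + 3} = \sqrt{-1 + 3} = \sqrt{2}$)
$h^{3}{\left(-5 \right)} = \left(\sqrt{2}\right)^{3} = 2 \sqrt{2}$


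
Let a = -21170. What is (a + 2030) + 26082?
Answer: 6942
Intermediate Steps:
(a + 2030) + 26082 = (-21170 + 2030) + 26082 = -19140 + 26082 = 6942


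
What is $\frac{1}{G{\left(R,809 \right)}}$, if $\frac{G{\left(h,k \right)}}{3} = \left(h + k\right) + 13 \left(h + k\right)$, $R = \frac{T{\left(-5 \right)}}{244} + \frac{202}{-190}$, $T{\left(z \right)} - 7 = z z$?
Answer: $\frac{5795}{196675668} \approx 2.9465 \cdot 10^{-5}$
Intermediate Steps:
$T{\left(z \right)} = 7 + z^{2}$ ($T{\left(z \right)} = 7 + z z = 7 + z^{2}$)
$R = - \frac{5401}{5795}$ ($R = \frac{7 + \left(-5\right)^{2}}{244} + \frac{202}{-190} = \left(7 + 25\right) \frac{1}{244} + 202 \left(- \frac{1}{190}\right) = 32 \cdot \frac{1}{244} - \frac{101}{95} = \frac{8}{61} - \frac{101}{95} = - \frac{5401}{5795} \approx -0.93201$)
$G{\left(h,k \right)} = 42 h + 42 k$ ($G{\left(h,k \right)} = 3 \left(\left(h + k\right) + 13 \left(h + k\right)\right) = 3 \left(\left(h + k\right) + \left(13 h + 13 k\right)\right) = 3 \left(14 h + 14 k\right) = 42 h + 42 k$)
$\frac{1}{G{\left(R,809 \right)}} = \frac{1}{42 \left(- \frac{5401}{5795}\right) + 42 \cdot 809} = \frac{1}{- \frac{226842}{5795} + 33978} = \frac{1}{\frac{196675668}{5795}} = \frac{5795}{196675668}$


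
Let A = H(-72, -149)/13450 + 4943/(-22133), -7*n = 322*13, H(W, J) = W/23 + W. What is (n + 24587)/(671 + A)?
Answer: 82124464960475/2296332329588 ≈ 35.763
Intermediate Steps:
H(W, J) = 24*W/23 (H(W, J) = W*(1/23) + W = W/23 + W = 24*W/23)
n = -598 (n = -46*13 = -⅐*4186 = -598)
A = -783681437/3423421775 (A = ((24/23)*(-72))/13450 + 4943/(-22133) = -1728/23*1/13450 + 4943*(-1/22133) = -864/154675 - 4943/22133 = -783681437/3423421775 ≈ -0.22892)
(n + 24587)/(671 + A) = (-598 + 24587)/(671 - 783681437/3423421775) = 23989/(2296332329588/3423421775) = 23989*(3423421775/2296332329588) = 82124464960475/2296332329588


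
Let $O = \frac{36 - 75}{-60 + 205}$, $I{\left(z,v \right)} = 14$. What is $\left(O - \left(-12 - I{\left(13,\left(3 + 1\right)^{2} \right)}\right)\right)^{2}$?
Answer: $\frac{13920361}{21025} \approx 662.09$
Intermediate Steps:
$O = - \frac{39}{145} \approx -0.26897$
$\left(O - \left(-12 - I{\left(13,\left(3 + 1\right)^{2} \right)}\right)\right)^{2} = \left(- \frac{39}{145} + \left(\left(14 + 134\right) - 122\right)\right)^{2} = \left(- \frac{39}{145} + \left(148 - 122\right)\right)^{2} = \left(- \frac{39}{145} + 26\right)^{2} = \left(\frac{3731}{145}\right)^{2} = \frac{13920361}{21025}$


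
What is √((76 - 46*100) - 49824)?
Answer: 2*I*√13587 ≈ 233.13*I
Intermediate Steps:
√((76 - 46*100) - 49824) = √((76 - 4600) - 49824) = √(-4524 - 49824) = √(-54348) = 2*I*√13587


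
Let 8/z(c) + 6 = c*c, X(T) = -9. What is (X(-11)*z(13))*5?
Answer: -360/163 ≈ -2.2086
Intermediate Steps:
z(c) = 8/(-6 + c²) (z(c) = 8/(-6 + c*c) = 8/(-6 + c²))
(X(-11)*z(13))*5 = -72/(-6 + 13²)*5 = -72/(-6 + 169)*5 = -72/163*5 = -360/163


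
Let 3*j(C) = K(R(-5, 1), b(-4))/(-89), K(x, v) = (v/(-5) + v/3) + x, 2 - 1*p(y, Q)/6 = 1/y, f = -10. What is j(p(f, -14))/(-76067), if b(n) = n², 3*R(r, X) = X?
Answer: 37/304648335 ≈ 1.2145e-7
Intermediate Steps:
R(r, X) = X/3
p(y, Q) = 12 - 6/y
K(x, v) = x + 2*v/15 (K(x, v) = (v*(-⅕) + v*(⅓)) + x = (-v/5 + v/3) + x = 2*v/15 + x = x + 2*v/15)
j(C) = -37/4005 (j(C) = (((⅓)*1 + (2/15)*(-4)²)/(-89))/3 = ((⅓ + (2/15)*16)*(-1/89))/3 = ((⅓ + 32/15)*(-1/89))/3 = ((37/15)*(-1/89))/3 = (⅓)*(-37/1335) = -37/4005)
j(p(f, -14))/(-76067) = -37/4005/(-76067) = -37/4005*(-1/76067) = 37/304648335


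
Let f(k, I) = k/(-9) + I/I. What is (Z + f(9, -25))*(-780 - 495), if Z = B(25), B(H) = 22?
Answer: -28050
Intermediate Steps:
Z = 22
f(k, I) = 1 - k/9 (f(k, I) = k*(-⅑) + 1 = -k/9 + 1 = 1 - k/9)
(Z + f(9, -25))*(-780 - 495) = (22 + (1 - ⅑*9))*(-780 - 495) = (22 + (1 - 1))*(-1275) = (22 + 0)*(-1275) = 22*(-1275) = -28050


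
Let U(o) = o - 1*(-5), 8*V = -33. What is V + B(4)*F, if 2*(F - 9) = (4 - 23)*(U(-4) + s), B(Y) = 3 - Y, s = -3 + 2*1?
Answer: -105/8 ≈ -13.125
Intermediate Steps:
V = -33/8 (V = (⅛)*(-33) = -33/8 ≈ -4.1250)
U(o) = 5 + o (U(o) = o + 5 = 5 + o)
s = -1 (s = -3 + 2 = -1)
F = 9 (F = 9 + ((4 - 23)*((5 - 4) - 1))/2 = 9 + (-19*(1 - 1))/2 = 9 + (-19*0)/2 = 9 + (½)*0 = 9 + 0 = 9)
V + B(4)*F = -33/8 + (3 - 1*4)*9 = -33/8 + (3 - 4)*9 = -33/8 - 1*9 = -33/8 - 9 = -105/8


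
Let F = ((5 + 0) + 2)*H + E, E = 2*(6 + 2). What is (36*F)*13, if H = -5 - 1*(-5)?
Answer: 7488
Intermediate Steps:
H = 0 (H = -5 + 5 = 0)
E = 16 (E = 2*8 = 16)
F = 16 (F = ((5 + 0) + 2)*0 + 16 = (5 + 2)*0 + 16 = 7*0 + 16 = 0 + 16 = 16)
(36*F)*13 = (36*16)*13 = 576*13 = 7488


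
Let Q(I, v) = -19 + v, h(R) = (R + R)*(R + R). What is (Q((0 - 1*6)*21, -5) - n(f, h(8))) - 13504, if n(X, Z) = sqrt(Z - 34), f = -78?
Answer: -13528 - sqrt(222) ≈ -13543.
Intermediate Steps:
h(R) = 4*R**2 (h(R) = (2*R)*(2*R) = 4*R**2)
n(X, Z) = sqrt(-34 + Z)
(Q((0 - 1*6)*21, -5) - n(f, h(8))) - 13504 = ((-19 - 5) - sqrt(-34 + 4*8**2)) - 13504 = (-24 - sqrt(-34 + 4*64)) - 13504 = (-24 - sqrt(-34 + 256)) - 13504 = (-24 - sqrt(222)) - 13504 = -13528 - sqrt(222)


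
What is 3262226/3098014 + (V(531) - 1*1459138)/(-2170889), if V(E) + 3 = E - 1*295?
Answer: 828688475256/480388893889 ≈ 1.7250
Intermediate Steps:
V(E) = -298 + E (V(E) = -3 + (E - 1*295) = -3 + (E - 295) = -3 + (-295 + E) = -298 + E)
3262226/3098014 + (V(531) - 1*1459138)/(-2170889) = 3262226/3098014 + ((-298 + 531) - 1*1459138)/(-2170889) = 3262226*(1/3098014) + (233 - 1459138)*(-1/2170889) = 1631113/1549007 - 1458905*(-1/2170889) = 1631113/1549007 + 208415/310127 = 828688475256/480388893889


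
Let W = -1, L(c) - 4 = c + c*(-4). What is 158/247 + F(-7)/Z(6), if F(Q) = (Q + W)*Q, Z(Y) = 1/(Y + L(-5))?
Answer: 345958/247 ≈ 1400.6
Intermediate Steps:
L(c) = 4 - 3*c (L(c) = 4 + (c + c*(-4)) = 4 + (c - 4*c) = 4 - 3*c)
Z(Y) = 1/(19 + Y) (Z(Y) = 1/(Y + (4 - 3*(-5))) = 1/(Y + (4 + 15)) = 1/(Y + 19) = 1/(19 + Y))
F(Q) = Q*(-1 + Q) (F(Q) = (Q - 1)*Q = (-1 + Q)*Q = Q*(-1 + Q))
158/247 + F(-7)/Z(6) = 158/247 + (-7*(-1 - 7))/(1/(19 + 6)) = 158*(1/247) + (-7*(-8))/(1/25) = 158/247 + 56/(1/25) = 158/247 + 56*25 = 158/247 + 1400 = 345958/247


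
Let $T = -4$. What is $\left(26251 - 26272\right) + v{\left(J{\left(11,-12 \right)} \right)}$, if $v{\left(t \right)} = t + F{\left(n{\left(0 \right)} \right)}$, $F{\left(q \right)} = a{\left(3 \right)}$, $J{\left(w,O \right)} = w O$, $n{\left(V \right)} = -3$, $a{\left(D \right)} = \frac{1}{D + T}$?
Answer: $-154$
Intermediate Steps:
$a{\left(D \right)} = \frac{1}{-4 + D}$ ($a{\left(D \right)} = \frac{1}{D - 4} = \frac{1}{-4 + D}$)
$J{\left(w,O \right)} = O w$
$F{\left(q \right)} = -1$ ($F{\left(q \right)} = \frac{1}{-4 + 3} = \frac{1}{-1} = -1$)
$v{\left(t \right)} = -1 + t$ ($v{\left(t \right)} = t - 1 = -1 + t$)
$\left(26251 - 26272\right) + v{\left(J{\left(11,-12 \right)} \right)} = \left(26251 - 26272\right) - 133 = -21 - 133 = -154$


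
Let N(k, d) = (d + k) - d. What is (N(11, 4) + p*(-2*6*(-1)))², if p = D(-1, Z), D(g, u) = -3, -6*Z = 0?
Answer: 625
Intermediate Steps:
Z = 0 (Z = -⅙*0 = 0)
N(k, d) = k
p = -3
(N(11, 4) + p*(-2*6*(-1)))² = (11 - 3*(-2*6)*(-1))² = (11 - (-36)*(-1))² = (11 - 3*12)² = (11 - 36)² = (-25)² = 625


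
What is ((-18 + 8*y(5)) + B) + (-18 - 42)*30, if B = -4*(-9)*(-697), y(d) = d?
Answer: -26870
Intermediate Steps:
B = -25092 (B = 36*(-697) = -25092)
((-18 + 8*y(5)) + B) + (-18 - 42)*30 = ((-18 + 8*5) - 25092) + (-18 - 42)*30 = ((-18 + 40) - 25092) - 60*30 = (22 - 25092) - 1800 = -25070 - 1800 = -26870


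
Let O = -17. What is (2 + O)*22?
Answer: -330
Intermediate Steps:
(2 + O)*22 = (2 - 17)*22 = -15*22 = -330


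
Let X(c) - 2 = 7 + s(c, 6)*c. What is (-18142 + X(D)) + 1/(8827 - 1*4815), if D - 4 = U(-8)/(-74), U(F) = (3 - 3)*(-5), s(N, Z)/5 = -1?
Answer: -72829835/4012 ≈ -18153.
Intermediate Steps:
s(N, Z) = -5 (s(N, Z) = 5*(-1) = -5)
U(F) = 0 (U(F) = 0*(-5) = 0)
D = 4 (D = 4 + 0/(-74) = 4 + 0*(-1/74) = 4 + 0 = 4)
X(c) = 9 - 5*c (X(c) = 2 + (7 - 5*c) = 9 - 5*c)
(-18142 + X(D)) + 1/(8827 - 1*4815) = (-18142 + (9 - 5*4)) + 1/(8827 - 1*4815) = (-18142 + (9 - 20)) + 1/(8827 - 4815) = (-18142 - 11) + 1/4012 = -18153 + 1/4012 = -72829835/4012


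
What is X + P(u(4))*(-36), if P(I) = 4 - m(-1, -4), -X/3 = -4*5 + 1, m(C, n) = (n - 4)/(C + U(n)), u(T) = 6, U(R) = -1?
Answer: 57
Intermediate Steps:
m(C, n) = (-4 + n)/(-1 + C) (m(C, n) = (n - 4)/(C - 1) = (-4 + n)/(-1 + C))
X = 57 (X = -3*(-4*5 + 1) = -3*(-20 + 1) = -3*(-19) = 57)
P(I) = 0 (P(I) = 4 - (-4 - 4)/(-1 - 1) = 4 - (-8)/(-2) = 4 - (-1)*(-8)/2 = 4 - 1*4 = 4 - 4 = 0)
X + P(u(4))*(-36) = 57 + 0*(-36) = 57 + 0 = 57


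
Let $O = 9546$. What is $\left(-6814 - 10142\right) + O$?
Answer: $-7410$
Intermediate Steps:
$\left(-6814 - 10142\right) + O = \left(-6814 - 10142\right) + 9546 = -16956 + 9546 = -7410$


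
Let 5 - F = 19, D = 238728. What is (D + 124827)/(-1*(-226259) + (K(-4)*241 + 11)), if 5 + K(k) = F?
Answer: 121185/73897 ≈ 1.6399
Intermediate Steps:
F = -14 (F = 5 - 1*19 = 5 - 19 = -14)
K(k) = -19 (K(k) = -5 - 14 = -19)
(D + 124827)/(-1*(-226259) + (K(-4)*241 + 11)) = (238728 + 124827)/(-1*(-226259) + (-19*241 + 11)) = 363555/(226259 + (-4579 + 11)) = 363555/(226259 - 4568) = 363555/221691 = 363555*(1/221691) = 121185/73897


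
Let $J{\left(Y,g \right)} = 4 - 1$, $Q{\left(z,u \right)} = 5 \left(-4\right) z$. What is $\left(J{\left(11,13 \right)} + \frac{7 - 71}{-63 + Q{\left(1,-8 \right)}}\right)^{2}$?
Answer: $\frac{97969}{6889} \approx 14.221$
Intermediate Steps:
$Q{\left(z,u \right)} = - 20 z$
$J{\left(Y,g \right)} = 3$ ($J{\left(Y,g \right)} = 4 - 1 = 3$)
$\left(J{\left(11,13 \right)} + \frac{7 - 71}{-63 + Q{\left(1,-8 \right)}}\right)^{2} = \left(3 + \frac{7 - 71}{-63 - 20}\right)^{2} = \left(3 - \frac{64}{-63 - 20}\right)^{2} = \left(3 - \frac{64}{-83}\right)^{2} = \left(3 - - \frac{64}{83}\right)^{2} = \left(3 + \frac{64}{83}\right)^{2} = \left(\frac{313}{83}\right)^{2} = \frac{97969}{6889}$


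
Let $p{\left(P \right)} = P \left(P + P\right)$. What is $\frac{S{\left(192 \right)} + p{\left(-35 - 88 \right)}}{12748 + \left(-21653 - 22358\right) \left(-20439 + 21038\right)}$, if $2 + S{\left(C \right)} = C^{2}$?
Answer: $- \frac{67120}{26349841} \approx -0.0025473$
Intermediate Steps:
$p{\left(P \right)} = 2 P^{2}$ ($p{\left(P \right)} = P 2 P = 2 P^{2}$)
$S{\left(C \right)} = -2 + C^{2}$
$\frac{S{\left(192 \right)} + p{\left(-35 - 88 \right)}}{12748 + \left(-21653 - 22358\right) \left(-20439 + 21038\right)} = \frac{\left(-2 + 192^{2}\right) + 2 \left(-35 - 88\right)^{2}}{12748 + \left(-21653 - 22358\right) \left(-20439 + 21038\right)} = \frac{\left(-2 + 36864\right) + 2 \left(-123\right)^{2}}{12748 - 26362589} = \frac{36862 + 2 \cdot 15129}{12748 - 26362589} = \frac{36862 + 30258}{-26349841} = 67120 \left(- \frac{1}{26349841}\right) = - \frac{67120}{26349841}$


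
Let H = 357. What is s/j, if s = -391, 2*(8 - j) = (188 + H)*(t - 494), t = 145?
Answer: -782/190221 ≈ -0.0041110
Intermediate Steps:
j = 190221/2 (j = 8 - (188 + 357)*(145 - 494)/2 = 8 - 545*(-349)/2 = 8 - ½*(-190205) = 8 + 190205/2 = 190221/2 ≈ 95111.)
s/j = -391/190221/2 = -391*2/190221 = -782/190221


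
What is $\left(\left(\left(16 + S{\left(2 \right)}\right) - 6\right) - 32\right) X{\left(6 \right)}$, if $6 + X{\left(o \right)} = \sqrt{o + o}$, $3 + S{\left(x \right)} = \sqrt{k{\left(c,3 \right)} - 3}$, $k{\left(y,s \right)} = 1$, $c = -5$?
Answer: $2 \left(3 - \sqrt{3}\right) \left(25 - i \sqrt{2}\right) \approx 63.397 - 3.5863 i$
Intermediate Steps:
$S{\left(x \right)} = -3 + i \sqrt{2}$ ($S{\left(x \right)} = -3 + \sqrt{1 - 3} = -3 + \sqrt{-2} = -3 + i \sqrt{2}$)
$X{\left(o \right)} = -6 + \sqrt{2} \sqrt{o}$ ($X{\left(o \right)} = -6 + \sqrt{o + o} = -6 + \sqrt{2 o} = -6 + \sqrt{2} \sqrt{o}$)
$\left(\left(\left(16 + S{\left(2 \right)}\right) - 6\right) - 32\right) X{\left(6 \right)} = \left(\left(\left(16 - \left(3 - i \sqrt{2}\right)\right) - 6\right) - 32\right) \left(-6 + \sqrt{2} \sqrt{6}\right) = \left(\left(\left(13 + i \sqrt{2}\right) - 6\right) - 32\right) \left(-6 + 2 \sqrt{3}\right) = \left(\left(7 + i \sqrt{2}\right) - 32\right) \left(-6 + 2 \sqrt{3}\right) = \left(-25 + i \sqrt{2}\right) \left(-6 + 2 \sqrt{3}\right)$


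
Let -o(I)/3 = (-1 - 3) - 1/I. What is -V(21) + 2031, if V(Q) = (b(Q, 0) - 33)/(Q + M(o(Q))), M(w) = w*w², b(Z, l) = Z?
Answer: 315480321/155332 ≈ 2031.0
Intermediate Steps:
o(I) = 12 + 3/I (o(I) = -3*((-1 - 3) - 1/I) = -3*(-4 - 1/I) = 12 + 3/I)
M(w) = w³
V(Q) = (-33 + Q)/(Q + (12 + 3/Q)³) (V(Q) = (Q - 33)/(Q + (12 + 3/Q)³) = (-33 + Q)/(Q + (12 + 3/Q)³))
-V(21) + 2031 = -21³*(-33 + 21)/(21⁴ + 27*(1 + 4*21)³) + 2031 = -9261*(-12)/(194481 + 27*(1 + 84)³) + 2031 = -9261*(-12)/(194481 + 27*85³) + 2031 = -9261*(-12)/(194481 + 27*614125) + 2031 = -9261*(-12)/(194481 + 16581375) + 2031 = -9261*(-12)/16775856 + 2031 = -1*(-1029/155332) + 2031 = 1029/155332 + 2031 = 315480321/155332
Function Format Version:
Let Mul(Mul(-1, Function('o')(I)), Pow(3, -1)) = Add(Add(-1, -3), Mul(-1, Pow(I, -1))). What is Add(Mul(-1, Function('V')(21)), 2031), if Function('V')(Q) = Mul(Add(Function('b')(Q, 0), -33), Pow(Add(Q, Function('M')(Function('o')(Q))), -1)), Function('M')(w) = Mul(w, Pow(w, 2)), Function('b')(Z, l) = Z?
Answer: Rational(315480321, 155332) ≈ 2031.0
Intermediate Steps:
Function('o')(I) = Add(12, Mul(3, Pow(I, -1))) (Function('o')(I) = Mul(-3, Add(Add(-1, -3), Mul(-1, Pow(I, -1)))) = Mul(-3, Add(-4, Mul(-1, Pow(I, -1)))) = Add(12, Mul(3, Pow(I, -1))))
Function('M')(w) = Pow(w, 3)
Function('V')(Q) = Mul(Pow(Add(Q, Pow(Add(12, Mul(3, Pow(Q, -1))), 3)), -1), Add(-33, Q)) (Function('V')(Q) = Mul(Add(Q, -33), Pow(Add(Q, Pow(Add(12, Mul(3, Pow(Q, -1))), 3)), -1)) = Mul(Add(-33, Q), Pow(Add(Q, Pow(Add(12, Mul(3, Pow(Q, -1))), 3)), -1)) = Mul(Pow(Add(Q, Pow(Add(12, Mul(3, Pow(Q, -1))), 3)), -1), Add(-33, Q)))
Add(Mul(-1, Function('V')(21)), 2031) = Add(Mul(-1, Mul(Pow(21, 3), Pow(Add(Pow(21, 4), Mul(27, Pow(Add(1, Mul(4, 21)), 3))), -1), Add(-33, 21))), 2031) = Add(Mul(-1, Mul(9261, Pow(Add(194481, Mul(27, Pow(Add(1, 84), 3))), -1), -12)), 2031) = Add(Mul(-1, Mul(9261, Pow(Add(194481, Mul(27, Pow(85, 3))), -1), -12)), 2031) = Add(Mul(-1, Mul(9261, Pow(Add(194481, Mul(27, 614125)), -1), -12)), 2031) = Add(Mul(-1, Mul(9261, Pow(Add(194481, 16581375), -1), -12)), 2031) = Add(Mul(-1, Mul(9261, Pow(16775856, -1), -12)), 2031) = Add(Mul(-1, Mul(9261, Rational(1, 16775856), -12)), 2031) = Add(Mul(-1, Rational(-1029, 155332)), 2031) = Add(Rational(1029, 155332), 2031) = Rational(315480321, 155332)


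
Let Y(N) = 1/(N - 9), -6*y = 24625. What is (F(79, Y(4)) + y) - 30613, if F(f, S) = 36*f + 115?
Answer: -190549/6 ≈ -31758.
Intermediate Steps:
y = -24625/6 (y = -⅙*24625 = -24625/6 ≈ -4104.2)
Y(N) = 1/(-9 + N)
F(f, S) = 115 + 36*f
(F(79, Y(4)) + y) - 30613 = ((115 + 36*79) - 24625/6) - 30613 = ((115 + 2844) - 24625/6) - 30613 = (2959 - 24625/6) - 30613 = -6871/6 - 30613 = -190549/6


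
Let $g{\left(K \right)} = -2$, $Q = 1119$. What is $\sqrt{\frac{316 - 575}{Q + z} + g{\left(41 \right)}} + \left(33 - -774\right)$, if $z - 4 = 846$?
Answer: $807 + \frac{i \sqrt{8263893}}{1969} \approx 807.0 + 1.46 i$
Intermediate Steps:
$z = 850$ ($z = 4 + 846 = 850$)
$\sqrt{\frac{316 - 575}{Q + z} + g{\left(41 \right)}} + \left(33 - -774\right) = \sqrt{\frac{316 - 575}{1119 + 850} - 2} + \left(33 - -774\right) = \sqrt{- \frac{259}{1969} - 2} + \left(33 + 774\right) = \sqrt{\left(-259\right) \frac{1}{1969} - 2} + 807 = \sqrt{- \frac{259}{1969} - 2} + 807 = \sqrt{- \frac{4197}{1969}} + 807 = \frac{i \sqrt{8263893}}{1969} + 807 = 807 + \frac{i \sqrt{8263893}}{1969}$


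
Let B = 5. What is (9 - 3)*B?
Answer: 30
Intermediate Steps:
(9 - 3)*B = (9 - 3)*5 = 6*5 = 30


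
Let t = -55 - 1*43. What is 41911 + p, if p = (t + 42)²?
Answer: 45047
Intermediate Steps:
t = -98 (t = -55 - 43 = -98)
p = 3136 (p = (-98 + 42)² = (-56)² = 3136)
41911 + p = 41911 + 3136 = 45047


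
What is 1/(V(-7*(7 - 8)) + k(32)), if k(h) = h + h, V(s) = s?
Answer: 1/71 ≈ 0.014085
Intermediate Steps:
k(h) = 2*h
1/(V(-7*(7 - 8)) + k(32)) = 1/(-7*(7 - 8) + 2*32) = 1/(-7*(-1) + 64) = 1/(7 + 64) = 1/71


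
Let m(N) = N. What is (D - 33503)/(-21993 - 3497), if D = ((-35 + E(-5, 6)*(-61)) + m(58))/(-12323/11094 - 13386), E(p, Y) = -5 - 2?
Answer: 4975756876621/3785688312430 ≈ 1.3144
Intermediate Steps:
E(p, Y) = -7
D = -4992300/148516607 (D = ((-35 - 7*(-61)) + 58)/(-12323/11094 - 13386) = ((-35 + 427) + 58)/(-12323/11094 - 13386) = (392 + 58)/(-1*12323/11094 - 13386) = 450/(-12323/11094 - 13386) = 450/(-148516607/11094) = 450*(-11094/148516607) = -4992300/148516607 ≈ -0.033614)
(D - 33503)/(-21993 - 3497) = (-4992300/148516607 - 33503)/(-21993 - 3497) = -4975756876621/148516607/(-25490) = -4975756876621/148516607*(-1/25490) = 4975756876621/3785688312430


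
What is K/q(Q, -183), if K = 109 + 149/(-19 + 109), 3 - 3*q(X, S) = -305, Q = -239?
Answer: 9959/9240 ≈ 1.0778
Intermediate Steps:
q(X, S) = 308/3 (q(X, S) = 1 - ⅓*(-305) = 1 + 305/3 = 308/3)
K = 9959/90 (K = 109 + 149/90 = 9959/90 ≈ 110.66)
K/q(Q, -183) = 9959/(90*(308/3)) = (9959/90)*(3/308) = 9959/9240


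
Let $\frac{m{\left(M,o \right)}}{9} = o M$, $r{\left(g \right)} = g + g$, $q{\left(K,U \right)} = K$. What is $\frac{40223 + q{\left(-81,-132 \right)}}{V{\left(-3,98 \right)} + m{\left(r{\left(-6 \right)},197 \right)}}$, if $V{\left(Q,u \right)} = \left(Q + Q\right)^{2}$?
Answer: $- \frac{20071}{10620} \approx -1.8899$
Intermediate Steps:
$V{\left(Q,u \right)} = 4 Q^{2}$ ($V{\left(Q,u \right)} = \left(2 Q\right)^{2} = 4 Q^{2}$)
$r{\left(g \right)} = 2 g$
$m{\left(M,o \right)} = 9 M o$ ($m{\left(M,o \right)} = 9 o M = 9 M o$)
$\frac{40223 + q{\left(-81,-132 \right)}}{V{\left(-3,98 \right)} + m{\left(r{\left(-6 \right)},197 \right)}} = \frac{40223 - 81}{4 \left(-3\right)^{2} + 9 \cdot 2 \left(-6\right) 197} = \frac{40142}{4 \cdot 9 + 9 \left(-12\right) 197} = \frac{40142}{36 - 21276} = \frac{40142}{-21240} = 40142 \left(- \frac{1}{21240}\right) = - \frac{20071}{10620}$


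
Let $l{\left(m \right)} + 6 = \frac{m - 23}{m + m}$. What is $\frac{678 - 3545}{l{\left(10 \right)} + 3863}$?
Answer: $- \frac{1220}{1641} \approx -0.74345$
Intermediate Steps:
$l{\left(m \right)} = -6 + \frac{-23 + m}{2 m}$ ($l{\left(m \right)} = -6 + \frac{m - 23}{m + m} = -6 + \frac{-23 + m}{2 m}$)
$\frac{678 - 3545}{l{\left(10 \right)} + 3863} = \frac{678 - 3545}{\frac{-23 - 110}{2 \cdot 10} + 3863} = - \frac{2867}{\frac{1}{2} \cdot \frac{1}{10} \left(-23 - 110\right) + 3863} = - \frac{2867}{\frac{1}{2} \cdot \frac{1}{10} \left(-133\right) + 3863} = - \frac{2867}{- \frac{133}{20} + 3863} = - \frac{2867}{\frac{77127}{20}} = \left(-2867\right) \frac{20}{77127} = - \frac{1220}{1641}$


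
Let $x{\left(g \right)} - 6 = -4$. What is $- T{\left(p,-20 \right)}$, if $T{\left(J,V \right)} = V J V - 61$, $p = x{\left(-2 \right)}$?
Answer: $-739$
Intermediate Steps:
$x{\left(g \right)} = 2$ ($x{\left(g \right)} = 6 - 4 = 2$)
$p = 2$
$T{\left(J,V \right)} = -61 + J V^{2}$ ($T{\left(J,V \right)} = J V V - 61 = J V^{2} - 61 = -61 + J V^{2}$)
$- T{\left(p,-20 \right)} = - (-61 + 2 \left(-20\right)^{2}) = - (-61 + 2 \cdot 400) = - (-61 + 800) = \left(-1\right) 739 = -739$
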